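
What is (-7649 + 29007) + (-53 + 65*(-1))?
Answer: 21240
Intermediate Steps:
(-7649 + 29007) + (-53 + 65*(-1)) = 21358 + (-53 - 65) = 21358 - 118 = 21240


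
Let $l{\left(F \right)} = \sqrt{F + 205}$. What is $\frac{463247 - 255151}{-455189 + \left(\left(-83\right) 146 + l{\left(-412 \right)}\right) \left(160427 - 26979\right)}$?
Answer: $- \frac{6869622908512}{53399233548563113} - \frac{1700203776 i \sqrt{23}}{53399233548563113} \approx -0.00012865 - 1.527 \cdot 10^{-7} i$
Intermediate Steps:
$l{\left(F \right)} = \sqrt{205 + F}$
$\frac{463247 - 255151}{-455189 + \left(\left(-83\right) 146 + l{\left(-412 \right)}\right) \left(160427 - 26979\right)} = \frac{463247 - 255151}{-455189 + \left(\left(-83\right) 146 + \sqrt{205 - 412}\right) \left(160427 - 26979\right)} = \frac{208096}{-455189 + \left(-12118 + \sqrt{-207}\right) 133448} = \frac{208096}{-455189 + \left(-12118 + 3 i \sqrt{23}\right) 133448} = \frac{208096}{-455189 - \left(1617122864 - 400344 i \sqrt{23}\right)} = \frac{208096}{-1617578053 + 400344 i \sqrt{23}}$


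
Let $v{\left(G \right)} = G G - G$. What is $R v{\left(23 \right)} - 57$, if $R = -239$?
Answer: $-120991$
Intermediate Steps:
$v{\left(G \right)} = G^{2} - G$
$R v{\left(23 \right)} - 57 = - 239 \cdot 23 \left(-1 + 23\right) - 57 = - 239 \cdot 23 \cdot 22 - 57 = \left(-239\right) 506 - 57 = -120934 - 57 = -120991$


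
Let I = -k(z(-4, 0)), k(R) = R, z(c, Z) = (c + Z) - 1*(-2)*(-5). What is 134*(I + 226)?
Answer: 32160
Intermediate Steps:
z(c, Z) = -10 + Z + c (z(c, Z) = (Z + c) + 2*(-5) = (Z + c) - 10 = -10 + Z + c)
I = 14 (I = -(-10 + 0 - 4) = -1*(-14) = 14)
134*(I + 226) = 134*(14 + 226) = 134*240 = 32160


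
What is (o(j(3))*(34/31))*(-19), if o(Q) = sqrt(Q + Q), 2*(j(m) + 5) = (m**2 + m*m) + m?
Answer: -646*sqrt(11)/31 ≈ -69.114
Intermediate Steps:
j(m) = -5 + m**2 + m/2 (j(m) = -5 + ((m**2 + m*m) + m)/2 = -5 + ((m**2 + m**2) + m)/2 = -5 + (2*m**2 + m)/2 = -5 + (m + 2*m**2)/2 = -5 + (m**2 + m/2) = -5 + m**2 + m/2)
o(Q) = sqrt(2)*sqrt(Q) (o(Q) = sqrt(2*Q) = sqrt(2)*sqrt(Q))
(o(j(3))*(34/31))*(-19) = ((sqrt(2)*sqrt(-5 + 3**2 + (1/2)*3))*(34/31))*(-19) = ((sqrt(2)*sqrt(-5 + 9 + 3/2))*(34*(1/31)))*(-19) = ((sqrt(2)*sqrt(11/2))*(34/31))*(-19) = ((sqrt(2)*(sqrt(22)/2))*(34/31))*(-19) = (sqrt(11)*(34/31))*(-19) = (34*sqrt(11)/31)*(-19) = -646*sqrt(11)/31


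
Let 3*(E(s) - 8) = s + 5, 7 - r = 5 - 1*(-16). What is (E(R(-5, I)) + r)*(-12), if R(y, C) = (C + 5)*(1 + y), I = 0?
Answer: 132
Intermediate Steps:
R(y, C) = (1 + y)*(5 + C) (R(y, C) = (5 + C)*(1 + y) = (1 + y)*(5 + C))
r = -14 (r = 7 - (5 - 1*(-16)) = 7 - (5 + 16) = 7 - 1*21 = 7 - 21 = -14)
E(s) = 29/3 + s/3 (E(s) = 8 + (s + 5)/3 = 8 + (5 + s)/3 = 8 + (5/3 + s/3) = 29/3 + s/3)
(E(R(-5, I)) + r)*(-12) = ((29/3 + (5 + 0 + 5*(-5) + 0*(-5))/3) - 14)*(-12) = ((29/3 + (5 + 0 - 25 + 0)/3) - 14)*(-12) = ((29/3 + (⅓)*(-20)) - 14)*(-12) = ((29/3 - 20/3) - 14)*(-12) = (3 - 14)*(-12) = -11*(-12) = 132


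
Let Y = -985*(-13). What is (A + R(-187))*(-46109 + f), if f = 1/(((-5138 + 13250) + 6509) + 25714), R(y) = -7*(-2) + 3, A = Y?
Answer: -7948813040836/13445 ≈ -5.9121e+8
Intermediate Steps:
Y = 12805
A = 12805
R(y) = 17 (R(y) = 14 + 3 = 17)
f = 1/40335 (f = 1/((8112 + 6509) + 25714) = 1/(14621 + 25714) = 1/40335 ≈ 2.4792e-5)
(A + R(-187))*(-46109 + f) = (12805 + 17)*(-46109 + 1/40335) = 12822*(-1859806514/40335) = -7948813040836/13445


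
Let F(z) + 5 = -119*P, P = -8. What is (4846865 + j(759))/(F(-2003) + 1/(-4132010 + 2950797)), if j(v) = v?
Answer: 2863038243956/559304355 ≈ 5118.9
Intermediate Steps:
F(z) = 947 (F(z) = -5 - 119*(-8) = -5 + 952 = 947)
(4846865 + j(759))/(F(-2003) + 1/(-4132010 + 2950797)) = (4846865 + 759)/(947 + 1/(-4132010 + 2950797)) = 4847624/(947 + 1/(-1181213)) = 4847624/(947 - 1/1181213) = 4847624/(1118608710/1181213) = 4847624*(1181213/1118608710) = 2863038243956/559304355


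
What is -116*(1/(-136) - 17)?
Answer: 67077/34 ≈ 1972.9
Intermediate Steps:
-116*(1/(-136) - 17) = -116*(-1/136 - 17) = -116*(-2313/136) = 67077/34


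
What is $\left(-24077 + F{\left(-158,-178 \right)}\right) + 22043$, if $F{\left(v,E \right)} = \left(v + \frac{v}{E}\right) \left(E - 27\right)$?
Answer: $\frac{2685489}{89} \approx 30174.0$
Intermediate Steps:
$F{\left(v,E \right)} = \left(-27 + E\right) \left(v + \frac{v}{E}\right)$ ($F{\left(v,E \right)} = \left(v + \frac{v}{E}\right) \left(-27 + E\right) = \left(-27 + E\right) \left(v + \frac{v}{E}\right)$)
$\left(-24077 + F{\left(-158,-178 \right)}\right) + 22043 = \left(-24077 - \frac{158 \left(-27 - 178 \left(-26 - 178\right)\right)}{-178}\right) + 22043 = \left(-24077 - - \frac{79 \left(-27 - -36312\right)}{89}\right) + 22043 = \left(-24077 - - \frac{79 \left(-27 + 36312\right)}{89}\right) + 22043 = \left(-24077 - \left(- \frac{79}{89}\right) 36285\right) + 22043 = \left(-24077 + \frac{2866515}{89}\right) + 22043 = \frac{723662}{89} + 22043 = \frac{2685489}{89}$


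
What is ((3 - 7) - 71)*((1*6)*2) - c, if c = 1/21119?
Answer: -19007101/21119 ≈ -900.00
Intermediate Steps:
c = 1/21119 ≈ 4.7351e-5
((3 - 7) - 71)*((1*6)*2) - c = ((3 - 7) - 71)*((1*6)*2) - 1*1/21119 = (-4 - 71)*(6*2) - 1/21119 = -75*12 - 1/21119 = -900 - 1/21119 = -19007101/21119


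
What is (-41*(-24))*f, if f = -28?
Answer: -27552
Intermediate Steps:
(-41*(-24))*f = -41*(-24)*(-28) = 984*(-28) = -27552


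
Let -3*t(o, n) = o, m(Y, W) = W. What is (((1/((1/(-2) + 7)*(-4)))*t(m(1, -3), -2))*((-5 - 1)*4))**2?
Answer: 144/169 ≈ 0.85207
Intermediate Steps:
t(o, n) = -o/3
(((1/((1/(-2) + 7)*(-4)))*t(m(1, -3), -2))*((-5 - 1)*4))**2 = (((1/((1/(-2) + 7)*(-4)))*(-1/3*(-3)))*((-5 - 1)*4))**2 = (((-1/4/(-1/2 + 7))*1)*(-6*4))**2 = (((-1/4/(13/2))*1)*(-24))**2 = ((((2/13)*(-1/4))*1)*(-24))**2 = (-1/26*1*(-24))**2 = (-1/26*(-24))**2 = (12/13)**2 = 144/169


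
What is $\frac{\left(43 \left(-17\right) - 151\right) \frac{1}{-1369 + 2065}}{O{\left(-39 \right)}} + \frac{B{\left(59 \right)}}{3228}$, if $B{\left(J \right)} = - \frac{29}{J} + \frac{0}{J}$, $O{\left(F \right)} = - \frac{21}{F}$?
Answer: $- \frac{6499595}{2761554} \approx -2.3536$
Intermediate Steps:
$B{\left(J \right)} = - \frac{29}{J}$ ($B{\left(J \right)} = - \frac{29}{J} + 0 = - \frac{29}{J}$)
$\frac{\left(43 \left(-17\right) - 151\right) \frac{1}{-1369 + 2065}}{O{\left(-39 \right)}} + \frac{B{\left(59 \right)}}{3228} = \frac{\left(43 \left(-17\right) - 151\right) \frac{1}{-1369 + 2065}}{\left(-21\right) \frac{1}{-39}} + \frac{\left(-29\right) \frac{1}{59}}{3228} = \frac{\left(-731 - 151\right) \frac{1}{696}}{\left(-21\right) \left(- \frac{1}{39}\right)} + \left(-29\right) \frac{1}{59} \cdot \frac{1}{3228} = \frac{\left(-882\right) \frac{1}{696}}{\frac{7}{13}} - \frac{29}{190452} = \left(- \frac{147}{116}\right) \frac{13}{7} - \frac{29}{190452} = - \frac{273}{116} - \frac{29}{190452} = - \frac{6499595}{2761554}$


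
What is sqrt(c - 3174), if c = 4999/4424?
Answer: I*sqrt(15524675362)/2212 ≈ 56.328*I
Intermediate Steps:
c = 4999/4424 (c = 4999*(1/4424) = 4999/4424 ≈ 1.1300)
sqrt(c - 3174) = sqrt(4999/4424 - 3174) = sqrt(-14036777/4424) = I*sqrt(15524675362)/2212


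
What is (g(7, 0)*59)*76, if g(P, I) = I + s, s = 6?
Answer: 26904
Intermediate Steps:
g(P, I) = 6 + I (g(P, I) = I + 6 = 6 + I)
(g(7, 0)*59)*76 = ((6 + 0)*59)*76 = (6*59)*76 = 354*76 = 26904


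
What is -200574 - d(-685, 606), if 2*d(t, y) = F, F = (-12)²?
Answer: -200646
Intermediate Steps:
F = 144
d(t, y) = 72 (d(t, y) = (½)*144 = 72)
-200574 - d(-685, 606) = -200574 - 1*72 = -200574 - 72 = -200646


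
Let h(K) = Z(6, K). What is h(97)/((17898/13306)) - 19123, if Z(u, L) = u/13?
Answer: -741557511/38779 ≈ -19123.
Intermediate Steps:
Z(u, L) = u/13 (Z(u, L) = u*(1/13) = u/13)
h(K) = 6/13 (h(K) = (1/13)*6 = 6/13)
h(97)/((17898/13306)) - 19123 = 6/(13*((17898/13306))) - 19123 = 6/(13*((17898*(1/13306)))) - 19123 = 6/(13*(8949/6653)) - 19123 = (6/13)*(6653/8949) - 19123 = 13306/38779 - 19123 = -741557511/38779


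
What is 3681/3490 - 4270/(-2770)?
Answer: 2509867/966730 ≈ 2.5962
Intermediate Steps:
3681/3490 - 4270/(-2770) = 3681*(1/3490) - 4270*(-1/2770) = 3681/3490 + 427/277 = 2509867/966730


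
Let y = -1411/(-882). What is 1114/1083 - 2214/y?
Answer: -2113254230/1528113 ≈ -1382.9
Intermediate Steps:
y = 1411/882 (y = -1411*(-1/882) = 1411/882 ≈ 1.5998)
1114/1083 - 2214/y = 1114/1083 - 2214/1411/882 = 1114*(1/1083) - 2214*882/1411 = 1114/1083 - 1952748/1411 = -2113254230/1528113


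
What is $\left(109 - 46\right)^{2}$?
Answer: $3969$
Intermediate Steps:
$\left(109 - 46\right)^{2} = 63^{2} = 3969$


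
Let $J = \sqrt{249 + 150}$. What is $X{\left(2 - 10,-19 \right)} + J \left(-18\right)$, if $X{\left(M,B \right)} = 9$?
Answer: $9 - 18 \sqrt{399} \approx -350.55$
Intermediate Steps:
$J = \sqrt{399} \approx 19.975$
$X{\left(2 - 10,-19 \right)} + J \left(-18\right) = 9 + \sqrt{399} \left(-18\right) = 9 - 18 \sqrt{399}$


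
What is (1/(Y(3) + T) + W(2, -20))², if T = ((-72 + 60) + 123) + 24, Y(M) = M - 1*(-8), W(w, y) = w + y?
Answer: 6901129/21316 ≈ 323.75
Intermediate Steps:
Y(M) = 8 + M (Y(M) = M + 8 = 8 + M)
T = 135 (T = (-12 + 123) + 24 = 111 + 24 = 135)
(1/(Y(3) + T) + W(2, -20))² = (1/((8 + 3) + 135) + (2 - 20))² = (1/(11 + 135) - 18)² = (1/146 - 18)² = (-2627/146)² = 6901129/21316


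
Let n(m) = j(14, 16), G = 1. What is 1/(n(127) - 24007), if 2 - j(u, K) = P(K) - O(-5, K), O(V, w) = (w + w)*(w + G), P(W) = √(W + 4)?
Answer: -23461/550418501 + 2*√5/550418501 ≈ -4.2616e-5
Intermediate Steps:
P(W) = √(4 + W)
O(V, w) = 2*w*(1 + w) (O(V, w) = (w + w)*(w + 1) = (2*w)*(1 + w) = 2*w*(1 + w))
j(u, K) = 2 - √(4 + K) + 2*K*(1 + K) (j(u, K) = 2 - (√(4 + K) - 2*K*(1 + K)) = 2 + (-√(4 + K) + 2*K*(1 + K)) = 2 - √(4 + K) + 2*K*(1 + K))
n(m) = 546 - 2*√5 (n(m) = 2 - √(4 + 16) + 2*16*(1 + 16) = 2 - √20 + 2*16*17 = 2 - 2*√5 + 544 = 546 - 2*√5)
1/(n(127) - 24007) = 1/((546 - 2*√5) - 24007) = 1/(-23461 - 2*√5)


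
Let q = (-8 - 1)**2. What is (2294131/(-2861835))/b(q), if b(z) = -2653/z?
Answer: 8848791/361545155 ≈ 0.024475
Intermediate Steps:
q = 81 (q = (-9)**2 = 81)
(2294131/(-2861835))/b(q) = (2294131/(-2861835))/((-2653/81)) = (2294131*(-1/2861835))/((-2653*1/81)) = -2294131/(2861835*(-2653/81)) = -2294131/2861835*(-81/2653) = 8848791/361545155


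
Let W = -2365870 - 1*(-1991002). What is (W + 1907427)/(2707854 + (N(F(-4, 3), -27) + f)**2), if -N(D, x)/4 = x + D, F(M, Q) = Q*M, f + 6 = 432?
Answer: 510853/1015526 ≈ 0.50304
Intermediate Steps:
f = 426 (f = -6 + 432 = 426)
F(M, Q) = M*Q
N(D, x) = -4*D - 4*x (N(D, x) = -4*(x + D) = -4*(D + x) = -4*D - 4*x)
W = -374868 (W = -2365870 + 1991002 = -374868)
(W + 1907427)/(2707854 + (N(F(-4, 3), -27) + f)**2) = (-374868 + 1907427)/(2707854 + ((-(-16)*3 - 4*(-27)) + 426)**2) = 1532559/(2707854 + ((-4*(-12) + 108) + 426)**2) = 1532559/(2707854 + ((48 + 108) + 426)**2) = 1532559/(2707854 + (156 + 426)**2) = 1532559/(2707854 + 582**2) = 1532559/(2707854 + 338724) = 1532559/3046578 = 1532559*(1/3046578) = 510853/1015526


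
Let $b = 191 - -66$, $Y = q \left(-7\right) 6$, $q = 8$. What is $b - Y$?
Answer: $593$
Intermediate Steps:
$Y = -336$ ($Y = 8 \left(-7\right) 6 = \left(-56\right) 6 = -336$)
$b = 257$ ($b = 191 + 66 = 257$)
$b - Y = 257 - -336 = 257 + 336 = 593$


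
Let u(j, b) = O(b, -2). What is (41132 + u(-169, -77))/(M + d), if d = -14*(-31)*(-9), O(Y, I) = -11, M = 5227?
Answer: 41121/1321 ≈ 31.129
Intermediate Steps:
u(j, b) = -11
d = -3906 (d = 434*(-9) = -3906)
(41132 + u(-169, -77))/(M + d) = (41132 - 11)/(5227 - 3906) = 41121/1321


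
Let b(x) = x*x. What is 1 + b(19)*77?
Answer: 27798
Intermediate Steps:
b(x) = x²
1 + b(19)*77 = 1 + 19²*77 = 1 + 361*77 = 1 + 27797 = 27798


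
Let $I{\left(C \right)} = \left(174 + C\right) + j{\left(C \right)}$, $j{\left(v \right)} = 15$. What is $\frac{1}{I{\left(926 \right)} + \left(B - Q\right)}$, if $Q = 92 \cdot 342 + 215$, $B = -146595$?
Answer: $- \frac{1}{177159} \approx -5.6446 \cdot 10^{-6}$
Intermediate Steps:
$Q = 31679$ ($Q = 31464 + 215 = 31679$)
$I{\left(C \right)} = 189 + C$ ($I{\left(C \right)} = \left(174 + C\right) + 15 = 189 + C$)
$\frac{1}{I{\left(926 \right)} + \left(B - Q\right)} = \frac{1}{\left(189 + 926\right) - 178274} = \frac{1}{1115 - 178274} = \frac{1}{-177159} = - \frac{1}{177159}$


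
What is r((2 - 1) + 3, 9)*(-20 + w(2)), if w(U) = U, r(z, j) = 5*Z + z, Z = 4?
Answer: -432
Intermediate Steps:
r(z, j) = 20 + z (r(z, j) = 5*4 + z = 20 + z)
r((2 - 1) + 3, 9)*(-20 + w(2)) = (20 + ((2 - 1) + 3))*(-20 + 2) = (20 + (1 + 3))*(-18) = (20 + 4)*(-18) = 24*(-18) = -432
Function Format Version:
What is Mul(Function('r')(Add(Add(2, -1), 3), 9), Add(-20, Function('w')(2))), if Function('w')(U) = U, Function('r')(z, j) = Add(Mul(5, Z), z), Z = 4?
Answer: -432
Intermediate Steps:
Function('r')(z, j) = Add(20, z) (Function('r')(z, j) = Add(Mul(5, 4), z) = Add(20, z))
Mul(Function('r')(Add(Add(2, -1), 3), 9), Add(-20, Function('w')(2))) = Mul(Add(20, Add(Add(2, -1), 3)), Add(-20, 2)) = Mul(Add(20, Add(1, 3)), -18) = Mul(Add(20, 4), -18) = Mul(24, -18) = -432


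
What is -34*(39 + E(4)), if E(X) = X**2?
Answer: -1870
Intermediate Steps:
-34*(39 + E(4)) = -34*(39 + 4**2) = -34*(39 + 16) = -34*55 = -1870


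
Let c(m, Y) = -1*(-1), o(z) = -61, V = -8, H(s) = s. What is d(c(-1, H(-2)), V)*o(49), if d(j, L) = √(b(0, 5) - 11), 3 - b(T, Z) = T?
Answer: -122*I*√2 ≈ -172.53*I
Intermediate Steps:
c(m, Y) = 1
b(T, Z) = 3 - T
d(j, L) = 2*I*√2 (d(j, L) = √((3 - 1*0) - 11) = √((3 + 0) - 11) = √(3 - 11) = √(-8) = 2*I*√2)
d(c(-1, H(-2)), V)*o(49) = (2*I*√2)*(-61) = -122*I*√2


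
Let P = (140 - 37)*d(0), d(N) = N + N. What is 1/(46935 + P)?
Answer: 1/46935 ≈ 2.1306e-5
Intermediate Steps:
d(N) = 2*N
P = 0 (P = (140 - 37)*(2*0) = 103*0 = 0)
1/(46935 + P) = 1/(46935 + 0) = 1/46935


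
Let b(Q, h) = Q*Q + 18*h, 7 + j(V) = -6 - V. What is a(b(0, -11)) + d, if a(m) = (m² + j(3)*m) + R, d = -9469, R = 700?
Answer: 33603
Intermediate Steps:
j(V) = -13 - V (j(V) = -7 + (-6 - V) = -13 - V)
b(Q, h) = Q² + 18*h
a(m) = 700 + m² - 16*m (a(m) = (m² + (-13 - 1*3)*m) + 700 = (m² + (-13 - 3)*m) + 700 = (m² - 16*m) + 700 = 700 + m² - 16*m)
a(b(0, -11)) + d = (700 + (0² + 18*(-11))² - 16*(0² + 18*(-11))) - 9469 = (700 + (0 - 198)² - 16*(0 - 198)) - 9469 = (700 + (-198)² - 16*(-198)) - 9469 = (700 + 39204 + 3168) - 9469 = 43072 - 9469 = 33603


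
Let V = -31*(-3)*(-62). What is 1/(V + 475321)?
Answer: 1/469555 ≈ 2.1297e-6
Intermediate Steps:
V = -5766 (V = 93*(-62) = -5766)
1/(V + 475321) = 1/(-5766 + 475321) = 1/469555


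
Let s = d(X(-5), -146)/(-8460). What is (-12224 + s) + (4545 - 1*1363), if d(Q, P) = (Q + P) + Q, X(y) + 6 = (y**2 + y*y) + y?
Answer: -19123813/2115 ≈ -9042.0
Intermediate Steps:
X(y) = -6 + y + 2*y**2 (X(y) = -6 + ((y**2 + y*y) + y) = -6 + ((y**2 + y**2) + y) = -6 + (2*y**2 + y) = -6 + (y + 2*y**2) = -6 + y + 2*y**2)
d(Q, P) = P + 2*Q (d(Q, P) = (P + Q) + Q = P + 2*Q)
s = 17/2115 (s = (-146 + 2*(-6 - 5 + 2*(-5)**2))/(-8460) = (-146 + 2*(-6 - 5 + 2*25))*(-1/8460) = (-146 + 2*(-6 - 5 + 50))*(-1/8460) = (-146 + 2*39)*(-1/8460) = (-146 + 78)*(-1/8460) = -68*(-1/8460) = 17/2115 ≈ 0.0080378)
(-12224 + s) + (4545 - 1*1363) = (-12224 + 17/2115) + (4545 - 1*1363) = -25853743/2115 + (4545 - 1363) = -25853743/2115 + 3182 = -19123813/2115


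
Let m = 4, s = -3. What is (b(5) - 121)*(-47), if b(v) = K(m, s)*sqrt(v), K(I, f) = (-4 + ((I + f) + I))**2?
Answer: 5687 - 47*sqrt(5) ≈ 5581.9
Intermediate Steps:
K(I, f) = (-4 + f + 2*I)**2 (K(I, f) = (-4 + (f + 2*I))**2 = (-4 + f + 2*I)**2)
b(v) = sqrt(v) (b(v) = (-4 - 3 + 2*4)**2*sqrt(v) = (-4 - 3 + 8)**2*sqrt(v) = 1**2*sqrt(v) = 1*sqrt(v) = sqrt(v))
(b(5) - 121)*(-47) = (sqrt(5) - 121)*(-47) = (-121 + sqrt(5))*(-47) = 5687 - 47*sqrt(5)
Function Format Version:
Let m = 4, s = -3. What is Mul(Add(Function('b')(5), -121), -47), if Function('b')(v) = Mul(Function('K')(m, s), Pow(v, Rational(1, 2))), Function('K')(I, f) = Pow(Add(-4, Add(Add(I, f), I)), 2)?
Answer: Add(5687, Mul(-47, Pow(5, Rational(1, 2)))) ≈ 5581.9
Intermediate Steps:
Function('K')(I, f) = Pow(Add(-4, f, Mul(2, I)), 2) (Function('K')(I, f) = Pow(Add(-4, Add(f, Mul(2, I))), 2) = Pow(Add(-4, f, Mul(2, I)), 2))
Function('b')(v) = Pow(v, Rational(1, 2)) (Function('b')(v) = Mul(Pow(Add(-4, -3, Mul(2, 4)), 2), Pow(v, Rational(1, 2))) = Mul(Pow(Add(-4, -3, 8), 2), Pow(v, Rational(1, 2))) = Mul(Pow(1, 2), Pow(v, Rational(1, 2))) = Mul(1, Pow(v, Rational(1, 2))) = Pow(v, Rational(1, 2)))
Mul(Add(Function('b')(5), -121), -47) = Mul(Add(Pow(5, Rational(1, 2)), -121), -47) = Mul(Add(-121, Pow(5, Rational(1, 2))), -47) = Add(5687, Mul(-47, Pow(5, Rational(1, 2))))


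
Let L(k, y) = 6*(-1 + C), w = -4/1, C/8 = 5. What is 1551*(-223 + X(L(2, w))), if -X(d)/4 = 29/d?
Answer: -13519033/39 ≈ -3.4664e+5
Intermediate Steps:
C = 40 (C = 8*5 = 40)
w = -4 (w = -4*1 = -4)
L(k, y) = 234 (L(k, y) = 6*(-1 + 40) = 6*39 = 234)
X(d) = -116/d
1551*(-223 + X(L(2, w))) = 1551*(-223 - 116/234) = 1551*(-223 - 116*1/234) = 1551*(-223 - 58/117) = 1551*(-26149/117) = -13519033/39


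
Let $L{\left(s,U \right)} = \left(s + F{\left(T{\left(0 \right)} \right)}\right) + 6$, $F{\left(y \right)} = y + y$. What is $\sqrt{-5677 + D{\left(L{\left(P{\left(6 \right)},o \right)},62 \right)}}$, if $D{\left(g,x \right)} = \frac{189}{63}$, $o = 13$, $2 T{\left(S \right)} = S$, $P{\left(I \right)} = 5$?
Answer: $i \sqrt{5674} \approx 75.326 i$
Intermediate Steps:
$T{\left(S \right)} = \frac{S}{2}$
$F{\left(y \right)} = 2 y$
$L{\left(s,U \right)} = 6 + s$ ($L{\left(s,U \right)} = \left(s + 2 \cdot \frac{1}{2} \cdot 0\right) + 6 = \left(s + 2 \cdot 0\right) + 6 = \left(s + 0\right) + 6 = s + 6 = 6 + s$)
$D{\left(g,x \right)} = 3$ ($D{\left(g,x \right)} = 189 \cdot \frac{1}{63} = 3$)
$\sqrt{-5677 + D{\left(L{\left(P{\left(6 \right)},o \right)},62 \right)}} = \sqrt{-5677 + 3} = \sqrt{-5674} = i \sqrt{5674}$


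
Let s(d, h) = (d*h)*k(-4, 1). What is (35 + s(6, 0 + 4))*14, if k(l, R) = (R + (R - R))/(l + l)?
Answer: 448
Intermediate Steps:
k(l, R) = R/(2*l) (k(l, R) = (R + 0)/((2*l)) = R*(1/(2*l)) = R/(2*l))
s(d, h) = -d*h/8 (s(d, h) = (d*h)*((½)*1/(-4)) = (d*h)*((½)*1*(-¼)) = (d*h)*(-⅛) = -d*h/8)
(35 + s(6, 0 + 4))*14 = (35 - ⅛*6*(0 + 4))*14 = (35 - ⅛*6*4)*14 = (35 - 3)*14 = 32*14 = 448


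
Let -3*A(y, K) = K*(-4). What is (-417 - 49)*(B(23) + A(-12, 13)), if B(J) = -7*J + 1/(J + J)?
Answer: 4618759/69 ≈ 66939.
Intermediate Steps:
A(y, K) = 4*K/3 (A(y, K) = -K*(-4)/3 = -(-4)*K/3 = 4*K/3)
B(J) = 1/(2*J) - 7*J (B(J) = -7*J + 1/(2*J) = 1/(2*J) - 7*J)
(-417 - 49)*(B(23) + A(-12, 13)) = (-417 - 49)*(((½)/23 - 7*23) + (4/3)*13) = -466*(((½)*(1/23) - 161) + 52/3) = -466*((1/46 - 161) + 52/3) = -466*(-7405/46 + 52/3) = -466*(-19823/138) = 4618759/69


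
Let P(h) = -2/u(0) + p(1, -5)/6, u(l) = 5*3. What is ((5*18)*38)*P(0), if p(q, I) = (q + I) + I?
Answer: -5586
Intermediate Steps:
u(l) = 15
p(q, I) = q + 2*I (p(q, I) = (I + q) + I = q + 2*I)
P(h) = -49/30 (P(h) = -2/15 + (1 + 2*(-5))/6 = -2*1/15 + (1 - 10)*(⅙) = -2/15 - 9*⅙ = -2/15 - 3/2 = -49/30)
((5*18)*38)*P(0) = ((5*18)*38)*(-49/30) = (90*38)*(-49/30) = 3420*(-49/30) = -5586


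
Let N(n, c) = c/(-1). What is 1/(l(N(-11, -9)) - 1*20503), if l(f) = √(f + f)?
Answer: -20503/420372991 - 3*√2/420372991 ≈ -4.8783e-5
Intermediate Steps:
N(n, c) = -c (N(n, c) = c*(-1) = -c)
l(f) = √2*√f (l(f) = √(2*f) = √2*√f)
1/(l(N(-11, -9)) - 1*20503) = 1/(√2*√(-1*(-9)) - 1*20503) = 1/(√2*√9 - 20503) = 1/(√2*3 - 20503) = 1/(3*√2 - 20503) = 1/(-20503 + 3*√2)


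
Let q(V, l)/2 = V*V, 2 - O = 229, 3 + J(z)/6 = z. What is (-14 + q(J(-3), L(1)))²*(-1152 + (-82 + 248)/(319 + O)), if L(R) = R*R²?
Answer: -175818829178/23 ≈ -7.6443e+9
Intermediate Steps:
J(z) = -18 + 6*z
L(R) = R³
O = -227 (O = 2 - 1*229 = 2 - 229 = -227)
q(V, l) = 2*V² (q(V, l) = 2*(V*V) = 2*V²)
(-14 + q(J(-3), L(1)))²*(-1152 + (-82 + 248)/(319 + O)) = (-14 + 2*(-18 + 6*(-3))²)²*(-1152 + (-82 + 248)/(319 - 227)) = (-14 + 2*(-18 - 18)²)²*(-1152 + 166/92) = (-14 + 2*(-36)²)²*(-1152 + 166*(1/92)) = (-14 + 2*1296)²*(-1152 + 83/46) = (-14 + 2592)²*(-52909/46) = 2578²*(-52909/46) = 6646084*(-52909/46) = -175818829178/23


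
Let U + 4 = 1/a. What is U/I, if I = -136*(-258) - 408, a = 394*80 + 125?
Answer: -42193/365816200 ≈ -0.00011534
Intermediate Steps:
a = 31645 (a = 31520 + 125 = 31645)
I = 34680 (I = 35088 - 408 = 34680)
U = -126579/31645 (U = -4 + 1/31645 = -126579/31645 ≈ -4.0000)
U/I = -126579/31645/34680 = -126579/31645*1/34680 = -42193/365816200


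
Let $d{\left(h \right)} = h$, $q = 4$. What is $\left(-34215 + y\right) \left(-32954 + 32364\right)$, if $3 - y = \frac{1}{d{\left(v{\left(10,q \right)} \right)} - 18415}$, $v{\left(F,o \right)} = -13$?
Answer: $\frac{185985326825}{9214} \approx 2.0185 \cdot 10^{7}$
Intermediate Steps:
$y = \frac{55285}{18428}$ ($y = 3 - \frac{1}{-13 - 18415} = 3 - \frac{1}{-18428} = 3 - - \frac{1}{18428} = 3 + \frac{1}{18428} = \frac{55285}{18428} \approx 3.0001$)
$\left(-34215 + y\right) \left(-32954 + 32364\right) = \left(-34215 + \frac{55285}{18428}\right) \left(-32954 + 32364\right) = \left(- \frac{630458735}{18428}\right) \left(-590\right) = \frac{185985326825}{9214}$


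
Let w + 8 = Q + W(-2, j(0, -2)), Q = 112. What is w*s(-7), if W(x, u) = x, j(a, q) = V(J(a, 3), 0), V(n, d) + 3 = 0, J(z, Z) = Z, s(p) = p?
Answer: -714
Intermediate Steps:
V(n, d) = -3 (V(n, d) = -3 + 0 = -3)
j(a, q) = -3
w = 102 (w = -8 + (112 - 2) = -8 + 110 = 102)
w*s(-7) = 102*(-7) = -714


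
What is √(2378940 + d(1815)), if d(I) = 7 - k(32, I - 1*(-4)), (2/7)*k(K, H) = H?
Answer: √9490322/2 ≈ 1540.3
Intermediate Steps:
k(K, H) = 7*H/2
d(I) = -7 - 7*I/2 (d(I) = 7 - 7*(I - 1*(-4))/2 = 7 - 7*(I + 4)/2 = 7 - 7*(4 + I)/2 = 7 - (14 + 7*I/2) = 7 + (-14 - 7*I/2) = -7 - 7*I/2)
√(2378940 + d(1815)) = √(2378940 + (-7 - 7/2*1815)) = √(2378940 + (-7 - 12705/2)) = √(2378940 - 12719/2) = √(4745161/2) = √9490322/2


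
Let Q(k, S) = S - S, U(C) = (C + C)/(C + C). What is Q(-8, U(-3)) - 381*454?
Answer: -172974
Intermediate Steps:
U(C) = 1 (U(C) = (2*C)/((2*C)) = (2*C)*(1/(2*C)) = 1)
Q(k, S) = 0
Q(-8, U(-3)) - 381*454 = 0 - 381*454 = 0 - 172974 = -172974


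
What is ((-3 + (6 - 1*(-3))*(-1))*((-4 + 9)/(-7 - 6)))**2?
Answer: 3600/169 ≈ 21.302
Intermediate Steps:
((-3 + (6 - 1*(-3))*(-1))*((-4 + 9)/(-7 - 6)))**2 = ((-3 + (6 + 3)*(-1))*(5/(-13)))**2 = ((-3 + 9*(-1))*(5*(-1/13)))**2 = ((-3 - 9)*(-5/13))**2 = (-12*(-5/13))**2 = (60/13)**2 = 3600/169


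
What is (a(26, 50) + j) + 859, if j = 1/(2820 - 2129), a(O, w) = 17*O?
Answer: 898992/691 ≈ 1301.0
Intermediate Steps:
j = 1/691 ≈ 0.0014472
(a(26, 50) + j) + 859 = (17*26 + 1/691) + 859 = (442 + 1/691) + 859 = 305423/691 + 859 = 898992/691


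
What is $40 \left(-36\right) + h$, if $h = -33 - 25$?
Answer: $-1498$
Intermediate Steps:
$h = -58$ ($h = -33 - 25 = -58$)
$40 \left(-36\right) + h = 40 \left(-36\right) - 58 = -1440 - 58 = -1498$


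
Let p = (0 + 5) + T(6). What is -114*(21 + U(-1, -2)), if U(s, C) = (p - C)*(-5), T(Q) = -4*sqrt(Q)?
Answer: 1596 - 2280*sqrt(6) ≈ -3988.8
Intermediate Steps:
p = 5 - 4*sqrt(6) (p = (0 + 5) - 4*sqrt(6) = 5 - 4*sqrt(6) ≈ -4.7980)
U(s, C) = -25 + 5*C + 20*sqrt(6) (U(s, C) = ((5 - 4*sqrt(6)) - C)*(-5) = (5 - C - 4*sqrt(6))*(-5) = -25 + 5*C + 20*sqrt(6))
-114*(21 + U(-1, -2)) = -114*(21 + (-25 + 5*(-2) + 20*sqrt(6))) = -114*(21 + (-25 - 10 + 20*sqrt(6))) = -114*(21 + (-35 + 20*sqrt(6))) = -114*(-14 + 20*sqrt(6)) = 1596 - 2280*sqrt(6)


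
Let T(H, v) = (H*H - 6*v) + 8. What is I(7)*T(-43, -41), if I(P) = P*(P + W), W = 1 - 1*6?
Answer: 29442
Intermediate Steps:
W = -5 (W = 1 - 6 = -5)
T(H, v) = 8 + H**2 - 6*v (T(H, v) = (H**2 - 6*v) + 8 = 8 + H**2 - 6*v)
I(P) = P*(-5 + P) (I(P) = P*(P - 5) = P*(-5 + P))
I(7)*T(-43, -41) = (7*(-5 + 7))*(8 + (-43)**2 - 6*(-41)) = (7*2)*(8 + 1849 + 246) = 14*2103 = 29442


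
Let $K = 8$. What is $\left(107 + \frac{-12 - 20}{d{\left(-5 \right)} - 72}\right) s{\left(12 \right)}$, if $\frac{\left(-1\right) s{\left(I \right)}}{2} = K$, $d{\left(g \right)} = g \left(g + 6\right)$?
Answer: $- \frac{132336}{77} \approx -1718.6$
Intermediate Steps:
$d{\left(g \right)} = g \left(6 + g\right)$
$s{\left(I \right)} = -16$ ($s{\left(I \right)} = \left(-2\right) 8 = -16$)
$\left(107 + \frac{-12 - 20}{d{\left(-5 \right)} - 72}\right) s{\left(12 \right)} = \left(107 + \frac{-12 - 20}{- 5 \left(6 - 5\right) - 72}\right) \left(-16\right) = \left(107 - \frac{32}{\left(-5\right) 1 - 72}\right) \left(-16\right) = \left(107 - \frac{32}{-5 - 72}\right) \left(-16\right) = \left(107 - \frac{32}{-77}\right) \left(-16\right) = \left(107 - - \frac{32}{77}\right) \left(-16\right) = \left(107 + \frac{32}{77}\right) \left(-16\right) = \frac{8271}{77} \left(-16\right) = - \frac{132336}{77}$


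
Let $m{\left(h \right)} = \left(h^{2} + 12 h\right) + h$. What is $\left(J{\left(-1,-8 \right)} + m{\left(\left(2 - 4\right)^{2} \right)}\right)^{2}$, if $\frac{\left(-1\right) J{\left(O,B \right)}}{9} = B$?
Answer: $19600$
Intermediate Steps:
$J{\left(O,B \right)} = - 9 B$
$m{\left(h \right)} = h^{2} + 13 h$
$\left(J{\left(-1,-8 \right)} + m{\left(\left(2 - 4\right)^{2} \right)}\right)^{2} = \left(\left(-9\right) \left(-8\right) + \left(2 - 4\right)^{2} \left(13 + \left(2 - 4\right)^{2}\right)\right)^{2} = \left(72 + \left(-2\right)^{2} \left(13 + \left(-2\right)^{2}\right)\right)^{2} = \left(72 + 4 \left(13 + 4\right)\right)^{2} = \left(72 + 4 \cdot 17\right)^{2} = \left(72 + 68\right)^{2} = 140^{2} = 19600$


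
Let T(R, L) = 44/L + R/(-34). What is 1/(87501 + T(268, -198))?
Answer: 153/13386413 ≈ 1.1429e-5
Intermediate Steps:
T(R, L) = 44/L - R/34 (T(R, L) = 44/L + R*(-1/34) = 44/L - R/34)
1/(87501 + T(268, -198)) = 1/(87501 + (44/(-198) - 1/34*268)) = 1/(87501 + (44*(-1/198) - 134/17)) = 1/(87501 + (-2/9 - 134/17)) = 1/(87501 - 1240/153) = 1/(13386413/153) = 153/13386413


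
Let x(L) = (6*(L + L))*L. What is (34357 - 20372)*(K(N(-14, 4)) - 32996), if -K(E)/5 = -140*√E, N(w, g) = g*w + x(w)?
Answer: -461449060 + 19579000*√574 ≈ 7.6304e+6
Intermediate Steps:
x(L) = 12*L² (x(L) = (6*(2*L))*L = (12*L)*L = 12*L²)
N(w, g) = 12*w² + g*w (N(w, g) = g*w + 12*w² = 12*w² + g*w)
K(E) = 700*√E (K(E) = -(-700)*√E = 700*√E)
(34357 - 20372)*(K(N(-14, 4)) - 32996) = (34357 - 20372)*(700*√(-14*(4 + 12*(-14))) - 32996) = 13985*(700*√(-14*(4 - 168)) - 32996) = 13985*(700*√(-14*(-164)) - 32996) = 13985*(700*√2296 - 32996) = 13985*(700*(2*√574) - 32996) = 13985*(1400*√574 - 32996) = 13985*(-32996 + 1400*√574) = -461449060 + 19579000*√574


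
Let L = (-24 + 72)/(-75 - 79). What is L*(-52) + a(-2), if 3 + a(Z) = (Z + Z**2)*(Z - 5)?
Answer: -61/77 ≈ -0.79221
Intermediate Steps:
L = -24/77 (L = 48/(-154) = 48*(-1/154) = -24/77 ≈ -0.31169)
a(Z) = -3 + (-5 + Z)*(Z + Z**2) (a(Z) = -3 + (Z + Z**2)*(Z - 5) = -3 + (Z + Z**2)*(-5 + Z) = -3 + (-5 + Z)*(Z + Z**2))
L*(-52) + a(-2) = -24/77*(-52) + (-3 + (-2)**3 - 5*(-2) - 4*(-2)**2) = 1248/77 + (-3 - 8 + 10 - 4*4) = 1248/77 + (-3 - 8 + 10 - 16) = 1248/77 - 17 = -61/77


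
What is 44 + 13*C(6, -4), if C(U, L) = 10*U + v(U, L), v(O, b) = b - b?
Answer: 824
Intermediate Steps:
v(O, b) = 0
C(U, L) = 10*U (C(U, L) = 10*U + 0 = 10*U)
44 + 13*C(6, -4) = 44 + 13*(10*6) = 44 + 13*60 = 44 + 780 = 824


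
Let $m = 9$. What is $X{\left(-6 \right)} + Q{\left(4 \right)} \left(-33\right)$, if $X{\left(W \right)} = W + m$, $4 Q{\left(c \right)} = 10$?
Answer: $- \frac{159}{2} \approx -79.5$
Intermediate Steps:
$Q{\left(c \right)} = \frac{5}{2}$ ($Q{\left(c \right)} = \frac{1}{4} \cdot 10 = \frac{5}{2}$)
$X{\left(W \right)} = 9 + W$ ($X{\left(W \right)} = W + 9 = 9 + W$)
$X{\left(-6 \right)} + Q{\left(4 \right)} \left(-33\right) = \left(9 - 6\right) + \frac{5}{2} \left(-33\right) = 3 - \frac{165}{2} = - \frac{159}{2}$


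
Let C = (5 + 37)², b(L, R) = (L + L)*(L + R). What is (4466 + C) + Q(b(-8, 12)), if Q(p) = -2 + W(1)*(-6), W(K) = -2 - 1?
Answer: 6246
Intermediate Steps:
b(L, R) = 2*L*(L + R) (b(L, R) = (2*L)*(L + R) = 2*L*(L + R))
C = 1764 (C = 42² = 1764)
W(K) = -3
Q(p) = 16 (Q(p) = -2 - 3*(-6) = -2 + 18 = 16)
(4466 + C) + Q(b(-8, 12)) = (4466 + 1764) + 16 = 6230 + 16 = 6246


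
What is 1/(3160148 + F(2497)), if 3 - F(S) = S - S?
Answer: 1/3160151 ≈ 3.1644e-7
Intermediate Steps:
F(S) = 3 (F(S) = 3 - (S - S) = 3 - 1*0 = 3 + 0 = 3)
1/(3160148 + F(2497)) = 1/(3160148 + 3) = 1/3160151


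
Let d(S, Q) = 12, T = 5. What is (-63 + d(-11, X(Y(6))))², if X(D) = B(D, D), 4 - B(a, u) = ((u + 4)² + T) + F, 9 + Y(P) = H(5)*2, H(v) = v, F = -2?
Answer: 2601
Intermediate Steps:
Y(P) = 1 (Y(P) = -9 + 5*2 = -9 + 10 = 1)
B(a, u) = 1 - (4 + u)² (B(a, u) = 4 - (((u + 4)² + 5) - 2) = 4 - (((4 + u)² + 5) - 2) = 4 - ((5 + (4 + u)²) - 2) = 4 - (3 + (4 + u)²) = 4 + (-3 - (4 + u)²) = 1 - (4 + u)²)
X(D) = 1 - (4 + D)²
(-63 + d(-11, X(Y(6))))² = (-63 + 12)² = (-51)² = 2601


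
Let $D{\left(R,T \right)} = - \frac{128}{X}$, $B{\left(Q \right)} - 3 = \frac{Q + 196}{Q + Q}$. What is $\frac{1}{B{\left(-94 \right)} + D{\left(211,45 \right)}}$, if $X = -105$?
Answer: $\frac{9870}{36287} \approx 0.272$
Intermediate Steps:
$B{\left(Q \right)} = 3 + \frac{196 + Q}{2 Q}$ ($B{\left(Q \right)} = 3 + \frac{Q + 196}{Q + Q} = 3 + \frac{196 + Q}{2 Q}$)
$D{\left(R,T \right)} = \frac{128}{105}$ ($D{\left(R,T \right)} = - \frac{128}{-105} = \left(-128\right) \left(- \frac{1}{105}\right) = \frac{128}{105}$)
$\frac{1}{B{\left(-94 \right)} + D{\left(211,45 \right)}} = \frac{1}{\left(\frac{7}{2} + \frac{98}{-94}\right) + \frac{128}{105}} = \frac{1}{\left(\frac{7}{2} + 98 \left(- \frac{1}{94}\right)\right) + \frac{128}{105}} = \frac{1}{\left(\frac{7}{2} - \frac{49}{47}\right) + \frac{128}{105}} = \frac{1}{\frac{231}{94} + \frac{128}{105}} = \frac{1}{\frac{36287}{9870}} = \frac{9870}{36287}$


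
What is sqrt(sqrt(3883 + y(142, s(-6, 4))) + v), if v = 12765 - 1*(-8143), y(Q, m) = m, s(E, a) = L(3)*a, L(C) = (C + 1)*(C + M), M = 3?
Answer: sqrt(20908 + sqrt(3979)) ≈ 144.81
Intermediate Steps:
L(C) = (1 + C)*(3 + C) (L(C) = (C + 1)*(C + 3) = (1 + C)*(3 + C))
s(E, a) = 24*a (s(E, a) = (3 + 3**2 + 4*3)*a = (3 + 9 + 12)*a = 24*a)
v = 20908 (v = 12765 + 8143 = 20908)
sqrt(sqrt(3883 + y(142, s(-6, 4))) + v) = sqrt(sqrt(3883 + 24*4) + 20908) = sqrt(sqrt(3883 + 96) + 20908) = sqrt(sqrt(3979) + 20908) = sqrt(20908 + sqrt(3979))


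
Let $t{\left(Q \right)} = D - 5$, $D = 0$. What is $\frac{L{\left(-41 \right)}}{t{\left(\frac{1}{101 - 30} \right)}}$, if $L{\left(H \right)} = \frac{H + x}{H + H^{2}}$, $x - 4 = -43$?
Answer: $\frac{2}{205} \approx 0.0097561$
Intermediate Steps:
$x = -39$ ($x = 4 - 43 = -39$)
$t{\left(Q \right)} = -5$ ($t{\left(Q \right)} = 0 - 5 = -5$)
$L{\left(H \right)} = \frac{-39 + H}{H + H^{2}}$ ($L{\left(H \right)} = \frac{H - 39}{H + H^{2}} = \frac{-39 + H}{H + H^{2}}$)
$\frac{L{\left(-41 \right)}}{t{\left(\frac{1}{101 - 30} \right)}} = \frac{\frac{1}{-41} \frac{1}{1 - 41} \left(-39 - 41\right)}{-5} = \left(- \frac{1}{41}\right) \frac{1}{-40} \left(-80\right) \left(- \frac{1}{5}\right) = \left(- \frac{1}{41}\right) \left(- \frac{1}{40}\right) \left(-80\right) \left(- \frac{1}{5}\right) = \left(- \frac{2}{41}\right) \left(- \frac{1}{5}\right) = \frac{2}{205}$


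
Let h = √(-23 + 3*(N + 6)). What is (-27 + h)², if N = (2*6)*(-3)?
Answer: (27 - I*√113)² ≈ 616.0 - 574.03*I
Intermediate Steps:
N = -36 (N = 12*(-3) = -36)
h = I*√113 (h = √(-23 + 3*(-36 + 6)) = √(-23 + 3*(-30)) = √(-23 - 90) = √(-113) = I*√113 ≈ 10.63*I)
(-27 + h)² = (-27 + I*√113)²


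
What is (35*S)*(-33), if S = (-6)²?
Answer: -41580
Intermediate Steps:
S = 36
(35*S)*(-33) = (35*36)*(-33) = 1260*(-33) = -41580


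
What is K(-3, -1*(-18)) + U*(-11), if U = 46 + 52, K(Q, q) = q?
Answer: -1060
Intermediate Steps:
U = 98
K(-3, -1*(-18)) + U*(-11) = -1*(-18) + 98*(-11) = 18 - 1078 = -1060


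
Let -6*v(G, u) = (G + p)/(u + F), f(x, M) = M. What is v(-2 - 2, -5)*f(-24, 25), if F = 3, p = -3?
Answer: -175/12 ≈ -14.583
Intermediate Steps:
v(G, u) = -(-3 + G)/(6*(3 + u)) (v(G, u) = -(G - 3)/(6*(u + 3)) = -(-3 + G)/(6*(3 + u)))
v(-2 - 2, -5)*f(-24, 25) = ((3 - (-2 - 2))/(6*(3 - 5)))*25 = ((1/6)*(3 - 1*(-4))/(-2))*25 = ((1/6)*(-1/2)*(3 + 4))*25 = ((1/6)*(-1/2)*7)*25 = -7/12*25 = -175/12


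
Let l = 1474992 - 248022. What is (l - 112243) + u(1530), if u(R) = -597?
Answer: 1114130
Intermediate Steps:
l = 1226970
(l - 112243) + u(1530) = (1226970 - 112243) - 597 = 1114727 - 597 = 1114130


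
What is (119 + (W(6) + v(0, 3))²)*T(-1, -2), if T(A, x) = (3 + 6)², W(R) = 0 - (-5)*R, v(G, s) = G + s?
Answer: 97848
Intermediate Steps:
W(R) = 5*R (W(R) = 0 + 5*R = 5*R)
T(A, x) = 81 (T(A, x) = 9² = 81)
(119 + (W(6) + v(0, 3))²)*T(-1, -2) = (119 + (5*6 + (0 + 3))²)*81 = (119 + (30 + 3)²)*81 = (119 + 33²)*81 = (119 + 1089)*81 = 1208*81 = 97848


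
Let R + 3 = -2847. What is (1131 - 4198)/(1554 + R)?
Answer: 3067/1296 ≈ 2.3665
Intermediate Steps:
R = -2850 (R = -3 - 2847 = -2850)
(1131 - 4198)/(1554 + R) = (1131 - 4198)/(1554 - 2850) = -3067/(-1296) = -3067*(-1/1296) = 3067/1296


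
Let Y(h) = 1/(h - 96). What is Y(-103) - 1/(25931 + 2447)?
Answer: -28577/5647222 ≈ -0.0050604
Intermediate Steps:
Y(h) = 1/(-96 + h)
Y(-103) - 1/(25931 + 2447) = 1/(-96 - 103) - 1/(25931 + 2447) = 1/(-199) - 1/28378 = -1/199 - 1*1/28378 = -1/199 - 1/28378 = -28577/5647222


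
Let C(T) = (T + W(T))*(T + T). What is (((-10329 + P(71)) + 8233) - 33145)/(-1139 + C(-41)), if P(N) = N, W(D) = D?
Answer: -7034/1117 ≈ -6.2972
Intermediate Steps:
C(T) = 4*T² (C(T) = (T + T)*(T + T) = (2*T)*(2*T) = 4*T²)
(((-10329 + P(71)) + 8233) - 33145)/(-1139 + C(-41)) = (((-10329 + 71) + 8233) - 33145)/(-1139 + 4*(-41)²) = ((-10258 + 8233) - 33145)/(-1139 + 4*1681) = (-2025 - 33145)/(-1139 + 6724) = -35170/5585 = -35170*1/5585 = -7034/1117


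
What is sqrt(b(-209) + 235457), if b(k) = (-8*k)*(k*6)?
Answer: I*sqrt(1861231) ≈ 1364.3*I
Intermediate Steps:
b(k) = -48*k**2 (b(k) = (-8*k)*(6*k) = -48*k**2)
sqrt(b(-209) + 235457) = sqrt(-48*(-209)**2 + 235457) = sqrt(-48*43681 + 235457) = sqrt(-2096688 + 235457) = sqrt(-1861231) = I*sqrt(1861231)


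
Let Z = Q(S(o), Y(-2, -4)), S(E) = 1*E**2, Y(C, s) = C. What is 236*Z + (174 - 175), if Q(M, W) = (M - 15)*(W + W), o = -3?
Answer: 5663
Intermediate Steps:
S(E) = E**2
Q(M, W) = 2*W*(-15 + M) (Q(M, W) = (-15 + M)*(2*W) = 2*W*(-15 + M))
Z = 24 (Z = 2*(-2)*(-15 + (-3)**2) = 2*(-2)*(-15 + 9) = 2*(-2)*(-6) = 24)
236*Z + (174 - 175) = 236*24 + (174 - 175) = 5664 - 1 = 5663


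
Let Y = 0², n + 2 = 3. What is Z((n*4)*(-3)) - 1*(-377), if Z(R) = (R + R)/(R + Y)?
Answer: 379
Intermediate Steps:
n = 1 (n = -2 + 3 = 1)
Y = 0
Z(R) = 2 (Z(R) = (R + R)/(R + 0) = (2*R)/R = 2)
Z((n*4)*(-3)) - 1*(-377) = 2 - 1*(-377) = 2 + 377 = 379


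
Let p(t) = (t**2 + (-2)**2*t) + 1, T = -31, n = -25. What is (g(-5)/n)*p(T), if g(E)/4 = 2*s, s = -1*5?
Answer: 6704/5 ≈ 1340.8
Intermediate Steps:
s = -5
g(E) = -40 (g(E) = 4*(2*(-5)) = 4*(-10) = -40)
p(t) = 1 + t**2 + 4*t (p(t) = (t**2 + 4*t) + 1 = 1 + t**2 + 4*t)
(g(-5)/n)*p(T) = (-40/(-25))*(1 + (-31)**2 + 4*(-31)) = (-40*(-1/25))*(1 + 961 - 124) = (8/5)*838 = 6704/5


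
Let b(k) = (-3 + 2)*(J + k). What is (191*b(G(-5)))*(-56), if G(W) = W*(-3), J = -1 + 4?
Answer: 192528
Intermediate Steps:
J = 3
G(W) = -3*W
b(k) = -3 - k (b(k) = (-3 + 2)*(3 + k) = -(3 + k) = -3 - k)
(191*b(G(-5)))*(-56) = (191*(-3 - (-3)*(-5)))*(-56) = (191*(-3 - 1*15))*(-56) = (191*(-3 - 15))*(-56) = (191*(-18))*(-56) = -3438*(-56) = 192528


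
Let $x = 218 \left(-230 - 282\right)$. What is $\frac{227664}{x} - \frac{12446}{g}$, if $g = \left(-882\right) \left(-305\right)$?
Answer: $- \frac{39944557}{19149120} \approx -2.086$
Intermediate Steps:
$g = 269010$
$x = -111616$ ($x = 218 \left(-512\right) = -111616$)
$\frac{227664}{x} - \frac{12446}{g} = \frac{227664}{-111616} - \frac{12446}{269010} = 227664 \left(- \frac{1}{111616}\right) - \frac{127}{2745} = - \frac{14229}{6976} - \frac{127}{2745} = - \frac{39944557}{19149120}$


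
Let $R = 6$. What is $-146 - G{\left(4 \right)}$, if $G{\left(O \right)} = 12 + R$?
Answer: $-164$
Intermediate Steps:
$G{\left(O \right)} = 18$ ($G{\left(O \right)} = 12 + 6 = 18$)
$-146 - G{\left(4 \right)} = -146 - 18 = -164$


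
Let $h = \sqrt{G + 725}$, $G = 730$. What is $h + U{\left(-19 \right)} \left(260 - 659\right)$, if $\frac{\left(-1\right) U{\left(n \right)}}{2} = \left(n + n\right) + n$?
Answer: $-45486 + \sqrt{1455} \approx -45448.0$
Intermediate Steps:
$h = \sqrt{1455}$ ($h = \sqrt{730 + 725} = \sqrt{1455} \approx 38.144$)
$U{\left(n \right)} = - 6 n$ ($U{\left(n \right)} = - 2 \left(\left(n + n\right) + n\right) = - 2 \left(2 n + n\right) = - 2 \cdot 3 n = - 6 n$)
$h + U{\left(-19 \right)} \left(260 - 659\right) = \sqrt{1455} + \left(-6\right) \left(-19\right) \left(260 - 659\right) = \sqrt{1455} + 114 \left(-399\right) = \sqrt{1455} - 45486 = -45486 + \sqrt{1455}$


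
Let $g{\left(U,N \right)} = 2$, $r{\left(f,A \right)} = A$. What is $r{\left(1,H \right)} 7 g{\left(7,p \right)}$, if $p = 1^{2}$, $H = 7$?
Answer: $98$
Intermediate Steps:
$p = 1$
$r{\left(1,H \right)} 7 g{\left(7,p \right)} = 7 \cdot 7 \cdot 2 = 49 \cdot 2 = 98$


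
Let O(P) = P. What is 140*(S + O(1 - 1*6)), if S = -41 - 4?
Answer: -7000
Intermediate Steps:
S = -45
140*(S + O(1 - 1*6)) = 140*(-45 + (1 - 1*6)) = 140*(-45 + (1 - 6)) = 140*(-45 - 5) = 140*(-50) = -7000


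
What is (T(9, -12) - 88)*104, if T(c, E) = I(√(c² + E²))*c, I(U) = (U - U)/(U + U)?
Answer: -9152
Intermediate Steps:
I(U) = 0 (I(U) = 0/((2*U)) = 0*(1/(2*U)) = 0)
T(c, E) = 0 (T(c, E) = 0*c = 0)
(T(9, -12) - 88)*104 = (0 - 88)*104 = -88*104 = -9152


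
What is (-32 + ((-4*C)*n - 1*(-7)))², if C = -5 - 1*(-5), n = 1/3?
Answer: 625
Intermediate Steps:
n = ⅓ (n = 1*(⅓) = ⅓ ≈ 0.33333)
C = 0 (C = -5 + 5 = 0)
(-32 + ((-4*C)*n - 1*(-7)))² = (-32 + (-4*0*(⅓) - 1*(-7)))² = (-32 + (0*(⅓) + 7))² = (-32 + (0 + 7))² = (-32 + 7)² = (-25)² = 625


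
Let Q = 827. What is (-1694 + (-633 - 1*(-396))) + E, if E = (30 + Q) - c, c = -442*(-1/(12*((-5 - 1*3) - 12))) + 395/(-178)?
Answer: -11426951/10680 ≈ -1069.9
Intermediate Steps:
c = -43369/10680 (c = -442*(-1/(12*((-5 - 3) - 12))) + 395*(-1/178) = -442*(-1/(12*(-8 - 12))) - 395/178 = -442/((-12*(-20))) - 395/178 = -442/240 - 395/178 = -442*1/240 - 395/178 = -221/120 - 395/178 = -43369/10680 ≈ -4.0608)
E = 9196129/10680 (E = (30 + 827) - 1*(-43369/10680) = 857 + 43369/10680 = 9196129/10680 ≈ 861.06)
(-1694 + (-633 - 1*(-396))) + E = (-1694 + (-633 - 1*(-396))) + 9196129/10680 = (-1694 + (-633 + 396)) + 9196129/10680 = (-1694 - 237) + 9196129/10680 = -1931 + 9196129/10680 = -11426951/10680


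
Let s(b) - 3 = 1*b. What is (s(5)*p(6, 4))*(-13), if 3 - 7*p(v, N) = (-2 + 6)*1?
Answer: 104/7 ≈ 14.857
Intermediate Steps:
s(b) = 3 + b (s(b) = 3 + 1*b = 3 + b)
p(v, N) = -⅐ (p(v, N) = 3/7 - (-2 + 6)/7 = 3/7 - 4/7 = -⅐)
(s(5)*p(6, 4))*(-13) = ((3 + 5)*(-⅐))*(-13) = (8*(-⅐))*(-13) = -8/7*(-13) = 104/7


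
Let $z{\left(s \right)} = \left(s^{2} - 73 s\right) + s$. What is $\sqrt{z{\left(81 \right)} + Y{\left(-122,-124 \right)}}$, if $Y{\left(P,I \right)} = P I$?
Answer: $\sqrt{15857} \approx 125.92$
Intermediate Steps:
$z{\left(s \right)} = s^{2} - 72 s$
$Y{\left(P,I \right)} = I P$
$\sqrt{z{\left(81 \right)} + Y{\left(-122,-124 \right)}} = \sqrt{81 \left(-72 + 81\right) - -15128} = \sqrt{81 \cdot 9 + 15128} = \sqrt{729 + 15128} = \sqrt{15857}$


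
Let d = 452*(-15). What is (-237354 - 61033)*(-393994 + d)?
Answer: 119585751538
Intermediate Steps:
d = -6780
(-237354 - 61033)*(-393994 + d) = (-237354 - 61033)*(-393994 - 6780) = -298387*(-400774) = 119585751538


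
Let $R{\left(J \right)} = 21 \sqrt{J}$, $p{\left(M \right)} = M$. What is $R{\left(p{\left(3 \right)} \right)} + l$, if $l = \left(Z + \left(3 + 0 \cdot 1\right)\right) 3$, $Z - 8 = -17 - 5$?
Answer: $-33 + 21 \sqrt{3} \approx 3.3731$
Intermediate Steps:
$Z = -14$ ($Z = 8 - 22 = -14$)
$l = -33$ ($l = \left(-14 + \left(3 + 0 \cdot 1\right)\right) 3 = \left(-14 + \left(3 + 0\right)\right) 3 = \left(-14 + 3\right) 3 = \left(-11\right) 3 = -33$)
$R{\left(p{\left(3 \right)} \right)} + l = 21 \sqrt{3} - 33 = -33 + 21 \sqrt{3}$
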